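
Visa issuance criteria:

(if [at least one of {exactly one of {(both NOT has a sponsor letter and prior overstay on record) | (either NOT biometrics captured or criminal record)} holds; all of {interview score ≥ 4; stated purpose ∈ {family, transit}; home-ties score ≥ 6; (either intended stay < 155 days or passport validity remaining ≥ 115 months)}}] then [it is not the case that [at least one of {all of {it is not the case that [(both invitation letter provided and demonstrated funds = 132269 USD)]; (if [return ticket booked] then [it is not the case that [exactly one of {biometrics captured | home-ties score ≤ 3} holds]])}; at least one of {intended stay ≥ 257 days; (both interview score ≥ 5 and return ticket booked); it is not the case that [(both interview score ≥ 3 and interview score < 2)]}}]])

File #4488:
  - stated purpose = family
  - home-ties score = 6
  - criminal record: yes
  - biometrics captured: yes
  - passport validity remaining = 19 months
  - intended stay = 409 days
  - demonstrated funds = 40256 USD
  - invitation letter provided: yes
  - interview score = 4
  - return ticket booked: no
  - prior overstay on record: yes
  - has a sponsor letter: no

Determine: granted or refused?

Granted

Atomic conditions:
  NOT has a sponsor letter: no → true
  prior overstay on record: yes → true
  NOT biometrics captured: yes → false
  criminal record: yes → true
  interview score ≥ 4: 4 ≥ 4 is true
  stated purpose ∈ {family, transit}: family is in the set → true
  home-ties score ≥ 6: 6 ≥ 6 is true
  intended stay < 155 days: 409 < 155 is false
  passport validity remaining ≥ 115 months: 19 ≥ 115 is false
  invitation letter provided: yes → true
  demonstrated funds = 132269 USD: 40256 == 132269 is false
  return ticket booked: no → false
  biometrics captured: yes → true
  home-ties score ≤ 3: 6 ≤ 3 is false
  intended stay ≥ 257 days: 409 ≥ 257 is true
  interview score ≥ 5: 4 ≥ 5 is false
  interview score ≥ 3: 4 ≥ 3 is true
  interview score < 2: 4 < 2 is false
Combine:
[1.1.1] true AND true = true
[1.1.2] false OR true = true
[1.1] exactly-one(true, true) = false
[1.2.4] false OR false = false
[1.2] true AND true AND true AND false = false
[1] false OR false = false
[2.1.1.1.1] true AND false = false
[2.1.1.1] NOT false = true
[2.1.1.2.2.1] exactly-one(true, false) = true
[2.1.1.2.2] NOT true = false
[2.1.1.2] false → false (antecedent false ⇒ implication holds) = true
[2.1.1] true AND true = true
[2.1.2.2] false AND false = false
[2.1.2.3.1] true AND false = false
[2.1.2.3] NOT false = true
[2.1.2] true OR false OR true = true
[2.1] true OR true = true
[2] NOT true = false
[root] false → false (antecedent false ⇒ implication holds) = true
Overall: true → granted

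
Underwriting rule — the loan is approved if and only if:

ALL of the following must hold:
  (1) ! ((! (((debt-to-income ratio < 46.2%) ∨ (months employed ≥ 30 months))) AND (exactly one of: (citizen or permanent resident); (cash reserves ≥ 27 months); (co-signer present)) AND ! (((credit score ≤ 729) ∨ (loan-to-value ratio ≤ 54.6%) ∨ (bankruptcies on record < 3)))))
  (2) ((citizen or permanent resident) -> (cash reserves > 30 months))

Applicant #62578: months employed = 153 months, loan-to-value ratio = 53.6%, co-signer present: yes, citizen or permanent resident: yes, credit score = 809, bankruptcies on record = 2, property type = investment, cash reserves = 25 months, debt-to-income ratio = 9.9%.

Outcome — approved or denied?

Denied

Atomic conditions:
  debt-to-income ratio < 46.2%: 9.9 < 46.2 is true
  months employed ≥ 30 months: 153 ≥ 30 is true
  citizen or permanent resident: yes → true
  cash reserves ≥ 27 months: 25 ≥ 27 is false
  co-signer present: yes → true
  credit score ≤ 729: 809 ≤ 729 is false
  loan-to-value ratio ≤ 54.6%: 53.6 ≤ 54.6 is true
  bankruptcies on record < 3: 2 < 3 is true
  cash reserves > 30 months: 25 > 30 is false
Combine:
[1.1.1.1] true OR true = true
[1.1.1] NOT true = false
[1.1.2] exactly-one(true, false, true) = false
[1.1.3.1] false OR true OR true = true
[1.1.3] NOT true = false
[1.1] false AND false AND false = false
[1] NOT false = true
[2] true → false = false
[root] true AND false = false
Overall: false → denied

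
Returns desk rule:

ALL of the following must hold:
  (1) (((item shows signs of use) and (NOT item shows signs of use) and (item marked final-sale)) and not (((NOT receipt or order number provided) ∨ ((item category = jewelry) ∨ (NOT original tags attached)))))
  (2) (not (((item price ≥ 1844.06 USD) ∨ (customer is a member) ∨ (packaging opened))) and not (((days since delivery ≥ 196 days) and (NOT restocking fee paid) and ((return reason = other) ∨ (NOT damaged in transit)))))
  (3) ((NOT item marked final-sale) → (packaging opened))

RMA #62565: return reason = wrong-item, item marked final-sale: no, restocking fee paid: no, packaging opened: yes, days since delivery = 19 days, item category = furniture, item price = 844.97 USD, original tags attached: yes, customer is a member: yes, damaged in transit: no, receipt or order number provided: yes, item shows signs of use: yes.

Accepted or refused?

Refused

Atomic conditions:
  item shows signs of use: yes → true
  NOT item shows signs of use: yes → false
  item marked final-sale: no → false
  NOT receipt or order number provided: yes → false
  item category = jewelry: furniture == jewelry is false
  NOT original tags attached: yes → false
  item price ≥ 1844.06 USD: 844.97 ≥ 1844.06 is false
  customer is a member: yes → true
  packaging opened: yes → true
  days since delivery ≥ 196 days: 19 ≥ 196 is false
  NOT restocking fee paid: no → true
  return reason = other: wrong-item == other is false
  NOT damaged in transit: no → true
  NOT item marked final-sale: no → true
Combine:
[1.1] true AND false AND false = false
[1.2.1.2] false OR false = false
[1.2.1] false OR false = false
[1.2] NOT false = true
[1] false AND true = false
[2.1.1] false OR true OR true = true
[2.1] NOT true = false
[2.2.1.3] false OR true = true
[2.2.1] false AND true AND true = false
[2.2] NOT false = true
[2] false AND true = false
[3] true → true = true
[root] false AND false AND true = false
Overall: false → refused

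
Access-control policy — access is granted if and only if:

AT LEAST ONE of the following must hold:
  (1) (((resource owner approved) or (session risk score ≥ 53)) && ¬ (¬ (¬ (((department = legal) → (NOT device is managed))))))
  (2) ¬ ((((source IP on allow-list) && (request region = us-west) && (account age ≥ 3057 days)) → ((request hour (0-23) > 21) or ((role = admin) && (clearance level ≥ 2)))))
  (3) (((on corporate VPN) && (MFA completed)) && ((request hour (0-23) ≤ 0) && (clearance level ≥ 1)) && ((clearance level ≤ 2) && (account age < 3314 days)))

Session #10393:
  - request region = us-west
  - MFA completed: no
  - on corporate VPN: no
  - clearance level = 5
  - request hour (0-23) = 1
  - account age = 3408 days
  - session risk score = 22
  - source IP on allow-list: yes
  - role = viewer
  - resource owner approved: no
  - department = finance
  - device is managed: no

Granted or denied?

Granted

Atomic conditions:
  resource owner approved: no → false
  session risk score ≥ 53: 22 ≥ 53 is false
  department = legal: finance == legal is false
  NOT device is managed: no → true
  source IP on allow-list: yes → true
  request region = us-west: us-west == us-west is true
  account age ≥ 3057 days: 3408 ≥ 3057 is true
  request hour (0-23) > 21: 1 > 21 is false
  role = admin: viewer == admin is false
  clearance level ≥ 2: 5 ≥ 2 is true
  on corporate VPN: no → false
  MFA completed: no → false
  request hour (0-23) ≤ 0: 1 ≤ 0 is false
  clearance level ≥ 1: 5 ≥ 1 is true
  clearance level ≤ 2: 5 ≤ 2 is false
  account age < 3314 days: 3408 < 3314 is false
Combine:
[1.1] false OR false = false
[1.2.1.1.1] false → true (antecedent false ⇒ implication holds) = true
[1.2.1.1] NOT true = false
[1.2.1] NOT false = true
[1.2] NOT true = false
[1] false AND false = false
[2.1.1] true AND true AND true = true
[2.1.2.2] false AND true = false
[2.1.2] false OR false = false
[2.1] true → false = false
[2] NOT false = true
[3.1] false AND false = false
[3.2] false AND true = false
[3.3] false AND false = false
[3] false AND false AND false = false
[root] false OR true OR false = true
Overall: true → granted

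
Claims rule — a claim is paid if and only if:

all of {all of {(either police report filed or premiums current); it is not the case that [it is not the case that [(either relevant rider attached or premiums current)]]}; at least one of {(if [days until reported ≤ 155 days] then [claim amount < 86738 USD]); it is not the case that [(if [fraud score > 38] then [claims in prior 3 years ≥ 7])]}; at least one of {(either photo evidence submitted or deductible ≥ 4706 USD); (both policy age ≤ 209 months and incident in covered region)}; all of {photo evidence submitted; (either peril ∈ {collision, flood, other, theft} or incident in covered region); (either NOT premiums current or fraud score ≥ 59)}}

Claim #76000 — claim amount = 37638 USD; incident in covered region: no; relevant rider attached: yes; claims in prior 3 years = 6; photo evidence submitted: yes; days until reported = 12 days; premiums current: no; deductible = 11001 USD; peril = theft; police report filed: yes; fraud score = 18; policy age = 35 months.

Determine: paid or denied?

Atomic conditions:
  police report filed: yes → true
  premiums current: no → false
  relevant rider attached: yes → true
  days until reported ≤ 155 days: 12 ≤ 155 is true
  claim amount < 86738 USD: 37638 < 86738 is true
  fraud score > 38: 18 > 38 is false
  claims in prior 3 years ≥ 7: 6 ≥ 7 is false
  photo evidence submitted: yes → true
  deductible ≥ 4706 USD: 11001 ≥ 4706 is true
  policy age ≤ 209 months: 35 ≤ 209 is true
  incident in covered region: no → false
  peril ∈ {collision, flood, other, theft}: theft is in the set → true
  NOT premiums current: no → true
  fraud score ≥ 59: 18 ≥ 59 is false
Combine:
[1.1] true OR false = true
[1.2.1.1] true OR false = true
[1.2.1] NOT true = false
[1.2] NOT false = true
[1] true AND true = true
[2.1] true → true = true
[2.2.1] false → false (antecedent false ⇒ implication holds) = true
[2.2] NOT true = false
[2] true OR false = true
[3.1] true OR true = true
[3.2] true AND false = false
[3] true OR false = true
[4.2] true OR false = true
[4.3] true OR false = true
[4] true AND true AND true = true
[root] true AND true AND true AND true = true
Overall: true → paid

Paid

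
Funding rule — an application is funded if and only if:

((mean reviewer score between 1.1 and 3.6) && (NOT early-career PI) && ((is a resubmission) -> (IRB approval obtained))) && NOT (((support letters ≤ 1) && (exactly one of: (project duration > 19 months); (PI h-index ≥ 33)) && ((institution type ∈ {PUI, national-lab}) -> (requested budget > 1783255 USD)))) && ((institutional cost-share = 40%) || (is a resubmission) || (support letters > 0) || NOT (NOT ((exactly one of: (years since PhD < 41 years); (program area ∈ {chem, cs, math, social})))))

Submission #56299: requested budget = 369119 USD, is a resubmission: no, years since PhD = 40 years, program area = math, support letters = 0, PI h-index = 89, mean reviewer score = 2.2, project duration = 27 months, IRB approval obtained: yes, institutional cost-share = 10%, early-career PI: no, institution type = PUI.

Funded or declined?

Declined

Atomic conditions:
  mean reviewer score between 1.1 and 3.6: 2.2 in [1.1, 3.6] is true
  NOT early-career PI: no → true
  is a resubmission: no → false
  IRB approval obtained: yes → true
  support letters ≤ 1: 0 ≤ 1 is true
  project duration > 19 months: 27 > 19 is true
  PI h-index ≥ 33: 89 ≥ 33 is true
  institution type ∈ {PUI, national-lab}: PUI is in the set → true
  requested budget > 1783255 USD: 369119 > 1783255 is false
  institutional cost-share = 40%: 10 == 40 is false
  support letters > 0: 0 > 0 is false
  years since PhD < 41 years: 40 < 41 is true
  program area ∈ {chem, cs, math, social}: math is in the set → true
Combine:
[1.3] false → true (antecedent false ⇒ implication holds) = true
[1] true AND true AND true = true
[2.1.2] exactly-one(true, true) = false
[2.1.3] true → false = false
[2.1] true AND false AND false = false
[2] NOT false = true
[3.4.1.1] exactly-one(true, true) = false
[3.4.1] NOT false = true
[3.4] NOT true = false
[3] false OR false OR false OR false = false
[root] true AND true AND false = false
Overall: false → declined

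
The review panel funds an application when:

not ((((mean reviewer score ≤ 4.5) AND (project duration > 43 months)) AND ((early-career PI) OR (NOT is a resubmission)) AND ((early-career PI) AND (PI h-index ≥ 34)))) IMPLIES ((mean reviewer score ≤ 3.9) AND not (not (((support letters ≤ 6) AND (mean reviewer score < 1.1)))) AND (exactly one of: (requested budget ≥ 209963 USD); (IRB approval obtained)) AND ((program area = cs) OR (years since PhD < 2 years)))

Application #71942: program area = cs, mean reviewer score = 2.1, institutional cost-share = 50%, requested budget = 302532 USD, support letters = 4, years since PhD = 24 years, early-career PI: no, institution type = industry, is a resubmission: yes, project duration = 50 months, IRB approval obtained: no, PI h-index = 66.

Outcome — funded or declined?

Atomic conditions:
  mean reviewer score ≤ 4.5: 2.1 ≤ 4.5 is true
  project duration > 43 months: 50 > 43 is true
  early-career PI: no → false
  NOT is a resubmission: yes → false
  PI h-index ≥ 34: 66 ≥ 34 is true
  mean reviewer score ≤ 3.9: 2.1 ≤ 3.9 is true
  support letters ≤ 6: 4 ≤ 6 is true
  mean reviewer score < 1.1: 2.1 < 1.1 is false
  requested budget ≥ 209963 USD: 302532 ≥ 209963 is true
  IRB approval obtained: no → false
  program area = cs: cs == cs is true
  years since PhD < 2 years: 24 < 2 is false
Combine:
[1.1.1] true AND true = true
[1.1.2] false OR false = false
[1.1.3] false AND true = false
[1.1] true AND false AND false = false
[1] NOT false = true
[2.2.1.1] true AND false = false
[2.2.1] NOT false = true
[2.2] NOT true = false
[2.3] exactly-one(true, false) = true
[2.4] true OR false = true
[2] true AND false AND true AND true = false
[root] true → false = false
Overall: false → declined

Declined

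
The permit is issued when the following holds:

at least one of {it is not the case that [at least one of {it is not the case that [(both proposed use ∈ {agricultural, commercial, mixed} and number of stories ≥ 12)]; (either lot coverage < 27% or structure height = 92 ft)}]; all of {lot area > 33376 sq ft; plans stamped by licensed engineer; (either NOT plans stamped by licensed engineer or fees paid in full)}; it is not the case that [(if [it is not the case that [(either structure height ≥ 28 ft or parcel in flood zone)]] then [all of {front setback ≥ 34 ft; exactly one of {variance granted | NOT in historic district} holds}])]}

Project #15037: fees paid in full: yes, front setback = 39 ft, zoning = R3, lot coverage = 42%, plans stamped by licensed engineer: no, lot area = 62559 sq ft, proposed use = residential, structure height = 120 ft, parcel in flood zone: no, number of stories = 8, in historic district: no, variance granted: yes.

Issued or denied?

Denied

Atomic conditions:
  proposed use ∈ {agricultural, commercial, mixed}: residential is not in the set → false
  number of stories ≥ 12: 8 ≥ 12 is false
  lot coverage < 27%: 42 < 27 is false
  structure height = 92 ft: 120 == 92 is false
  lot area > 33376 sq ft: 62559 > 33376 is true
  plans stamped by licensed engineer: no → false
  NOT plans stamped by licensed engineer: no → true
  fees paid in full: yes → true
  structure height ≥ 28 ft: 120 ≥ 28 is true
  parcel in flood zone: no → false
  front setback ≥ 34 ft: 39 ≥ 34 is true
  variance granted: yes → true
  NOT in historic district: no → true
Combine:
[1.1.1.1] false AND false = false
[1.1.1] NOT false = true
[1.1.2] false OR false = false
[1.1] true OR false = true
[1] NOT true = false
[2.3] true OR true = true
[2] true AND false AND true = false
[3.1.1.1] true OR false = true
[3.1.1] NOT true = false
[3.1.2.2] exactly-one(true, true) = false
[3.1.2] true AND false = false
[3.1] false → false (antecedent false ⇒ implication holds) = true
[3] NOT true = false
[root] false OR false OR false = false
Overall: false → denied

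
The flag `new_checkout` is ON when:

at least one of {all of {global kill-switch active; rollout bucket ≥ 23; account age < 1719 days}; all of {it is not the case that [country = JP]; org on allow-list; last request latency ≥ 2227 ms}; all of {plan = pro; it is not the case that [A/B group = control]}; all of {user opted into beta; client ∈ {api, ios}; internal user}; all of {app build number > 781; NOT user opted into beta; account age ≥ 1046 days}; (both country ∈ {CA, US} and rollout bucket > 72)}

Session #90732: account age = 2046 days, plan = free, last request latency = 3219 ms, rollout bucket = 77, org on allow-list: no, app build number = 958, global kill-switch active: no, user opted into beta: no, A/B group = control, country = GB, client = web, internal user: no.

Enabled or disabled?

Atomic conditions:
  global kill-switch active: no → false
  rollout bucket ≥ 23: 77 ≥ 23 is true
  account age < 1719 days: 2046 < 1719 is false
  country = JP: GB == JP is false
  org on allow-list: no → false
  last request latency ≥ 2227 ms: 3219 ≥ 2227 is true
  plan = pro: free == pro is false
  A/B group = control: control == control is true
  user opted into beta: no → false
  client ∈ {api, ios}: web is not in the set → false
  internal user: no → false
  app build number > 781: 958 > 781 is true
  NOT user opted into beta: no → true
  account age ≥ 1046 days: 2046 ≥ 1046 is true
  country ∈ {CA, US}: GB is not in the set → false
  rollout bucket > 72: 77 > 72 is true
Combine:
[1] false AND true AND false = false
[2.1] NOT false = true
[2] true AND false AND true = false
[3.2] NOT true = false
[3] false AND false = false
[4] false AND false AND false = false
[5] true AND true AND true = true
[6] false AND true = false
[root] false OR false OR false OR false OR true OR false = true
Overall: true → enabled

Enabled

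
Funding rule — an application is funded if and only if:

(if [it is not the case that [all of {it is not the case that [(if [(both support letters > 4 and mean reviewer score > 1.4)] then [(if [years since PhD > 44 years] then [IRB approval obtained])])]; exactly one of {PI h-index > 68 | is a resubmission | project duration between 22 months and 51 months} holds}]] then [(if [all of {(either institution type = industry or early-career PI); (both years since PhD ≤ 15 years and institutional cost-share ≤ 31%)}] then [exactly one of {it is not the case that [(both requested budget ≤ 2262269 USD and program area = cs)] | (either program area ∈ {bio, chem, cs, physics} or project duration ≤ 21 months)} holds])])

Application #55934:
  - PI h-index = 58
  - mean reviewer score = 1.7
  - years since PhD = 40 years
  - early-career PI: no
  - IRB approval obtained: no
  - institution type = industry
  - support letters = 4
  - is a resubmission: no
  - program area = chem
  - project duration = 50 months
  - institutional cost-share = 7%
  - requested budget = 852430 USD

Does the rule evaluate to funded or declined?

Atomic conditions:
  support letters > 4: 4 > 4 is false
  mean reviewer score > 1.4: 1.7 > 1.4 is true
  years since PhD > 44 years: 40 > 44 is false
  IRB approval obtained: no → false
  PI h-index > 68: 58 > 68 is false
  is a resubmission: no → false
  project duration between 22 months and 51 months: 50 in [22, 51] is true
  institution type = industry: industry == industry is true
  early-career PI: no → false
  years since PhD ≤ 15 years: 40 ≤ 15 is false
  institutional cost-share ≤ 31%: 7 ≤ 31 is true
  requested budget ≤ 2262269 USD: 852430 ≤ 2262269 is true
  program area = cs: chem == cs is false
  program area ∈ {bio, chem, cs, physics}: chem is in the set → true
  project duration ≤ 21 months: 50 ≤ 21 is false
Combine:
[1.1.1.1.1] false AND true = false
[1.1.1.1.2] false → false (antecedent false ⇒ implication holds) = true
[1.1.1.1] false → true (antecedent false ⇒ implication holds) = true
[1.1.1] NOT true = false
[1.1.2] exactly-one(false, false, true) = true
[1.1] false AND true = false
[1] NOT false = true
[2.1.1] true OR false = true
[2.1.2] false AND true = false
[2.1] true AND false = false
[2.2.1.1] true AND false = false
[2.2.1] NOT false = true
[2.2.2] true OR false = true
[2.2] exactly-one(true, true) = false
[2] false → false (antecedent false ⇒ implication holds) = true
[root] true → true = true
Overall: true → funded

Funded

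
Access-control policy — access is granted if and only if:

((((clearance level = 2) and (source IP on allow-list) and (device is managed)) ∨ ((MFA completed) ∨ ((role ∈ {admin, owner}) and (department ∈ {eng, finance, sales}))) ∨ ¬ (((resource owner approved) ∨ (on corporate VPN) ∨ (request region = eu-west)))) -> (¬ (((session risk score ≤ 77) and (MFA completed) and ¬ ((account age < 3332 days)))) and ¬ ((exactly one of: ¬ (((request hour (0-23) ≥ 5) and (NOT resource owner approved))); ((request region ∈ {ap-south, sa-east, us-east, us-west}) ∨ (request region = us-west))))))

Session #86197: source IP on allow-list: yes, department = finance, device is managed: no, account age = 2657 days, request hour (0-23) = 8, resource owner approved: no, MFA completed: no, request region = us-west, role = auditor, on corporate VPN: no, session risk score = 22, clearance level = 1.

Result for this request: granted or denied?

Atomic conditions:
  clearance level = 2: 1 == 2 is false
  source IP on allow-list: yes → true
  device is managed: no → false
  MFA completed: no → false
  role ∈ {admin, owner}: auditor is not in the set → false
  department ∈ {eng, finance, sales}: finance is in the set → true
  resource owner approved: no → false
  on corporate VPN: no → false
  request region = eu-west: us-west == eu-west is false
  session risk score ≤ 77: 22 ≤ 77 is true
  account age < 3332 days: 2657 < 3332 is true
  request hour (0-23) ≥ 5: 8 ≥ 5 is true
  NOT resource owner approved: no → true
  request region ∈ {ap-south, sa-east, us-east, us-west}: us-west is in the set → true
  request region = us-west: us-west == us-west is true
Combine:
[1.1] false AND true AND false = false
[1.2.2] false AND true = false
[1.2] false OR false = false
[1.3.1] false OR false OR false = false
[1.3] NOT false = true
[1] false OR false OR true = true
[2.1.1.3] NOT true = false
[2.1.1] true AND false AND false = false
[2.1] NOT false = true
[2.2.1.1.1] true AND true = true
[2.2.1.1] NOT true = false
[2.2.1.2] true OR true = true
[2.2.1] exactly-one(false, true) = true
[2.2] NOT true = false
[2] true AND false = false
[root] true → false = false
Overall: false → denied

Denied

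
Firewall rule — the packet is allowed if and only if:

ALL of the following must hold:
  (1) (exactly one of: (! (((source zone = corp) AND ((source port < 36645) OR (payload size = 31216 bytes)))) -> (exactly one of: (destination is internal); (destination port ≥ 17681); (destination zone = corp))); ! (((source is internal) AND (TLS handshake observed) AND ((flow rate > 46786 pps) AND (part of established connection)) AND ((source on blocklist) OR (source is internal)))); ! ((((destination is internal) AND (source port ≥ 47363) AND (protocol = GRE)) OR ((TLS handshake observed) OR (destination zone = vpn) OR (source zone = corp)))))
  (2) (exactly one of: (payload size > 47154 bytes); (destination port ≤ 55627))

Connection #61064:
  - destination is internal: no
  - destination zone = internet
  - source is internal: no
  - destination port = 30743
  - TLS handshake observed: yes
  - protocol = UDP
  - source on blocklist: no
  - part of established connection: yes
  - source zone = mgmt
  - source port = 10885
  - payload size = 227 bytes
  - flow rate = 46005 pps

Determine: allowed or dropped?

Dropped

Atomic conditions:
  source zone = corp: mgmt == corp is false
  source port < 36645: 10885 < 36645 is true
  payload size = 31216 bytes: 227 == 31216 is false
  destination is internal: no → false
  destination port ≥ 17681: 30743 ≥ 17681 is true
  destination zone = corp: internet == corp is false
  source is internal: no → false
  TLS handshake observed: yes → true
  flow rate > 46786 pps: 46005 > 46786 is false
  part of established connection: yes → true
  source on blocklist: no → false
  source port ≥ 47363: 10885 ≥ 47363 is false
  protocol = GRE: UDP == GRE is false
  destination zone = vpn: internet == vpn is false
  payload size > 47154 bytes: 227 > 47154 is false
  destination port ≤ 55627: 30743 ≤ 55627 is true
Combine:
[1.1.1.1.2] true OR false = true
[1.1.1.1] false AND true = false
[1.1.1] NOT false = true
[1.1.2] exactly-one(false, true, false) = true
[1.1] true → true = true
[1.2.1.3] false AND true = false
[1.2.1.4] false OR false = false
[1.2.1] false AND true AND false AND false = false
[1.2] NOT false = true
[1.3.1.1] false AND false AND false = false
[1.3.1.2] true OR false OR false = true
[1.3.1] false OR true = true
[1.3] NOT true = false
[1] exactly-one(true, true, false) = false
[2] exactly-one(false, true) = true
[root] false AND true = false
Overall: false → dropped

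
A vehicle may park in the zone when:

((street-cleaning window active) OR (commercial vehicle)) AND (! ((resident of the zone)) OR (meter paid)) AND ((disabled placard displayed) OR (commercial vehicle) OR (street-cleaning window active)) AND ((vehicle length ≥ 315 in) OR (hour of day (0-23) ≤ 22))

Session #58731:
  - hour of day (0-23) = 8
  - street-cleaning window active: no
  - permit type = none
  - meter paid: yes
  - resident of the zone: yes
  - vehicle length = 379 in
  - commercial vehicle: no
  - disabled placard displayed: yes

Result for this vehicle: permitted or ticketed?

Atomic conditions:
  street-cleaning window active: no → false
  commercial vehicle: no → false
  resident of the zone: yes → true
  meter paid: yes → true
  disabled placard displayed: yes → true
  vehicle length ≥ 315 in: 379 ≥ 315 is true
  hour of day (0-23) ≤ 22: 8 ≤ 22 is true
Combine:
[1] false OR false = false
[2.1] NOT true = false
[2] false OR true = true
[3] true OR false OR false = true
[4] true OR true = true
[root] false AND true AND true AND true = false
Overall: false → ticketed

Ticketed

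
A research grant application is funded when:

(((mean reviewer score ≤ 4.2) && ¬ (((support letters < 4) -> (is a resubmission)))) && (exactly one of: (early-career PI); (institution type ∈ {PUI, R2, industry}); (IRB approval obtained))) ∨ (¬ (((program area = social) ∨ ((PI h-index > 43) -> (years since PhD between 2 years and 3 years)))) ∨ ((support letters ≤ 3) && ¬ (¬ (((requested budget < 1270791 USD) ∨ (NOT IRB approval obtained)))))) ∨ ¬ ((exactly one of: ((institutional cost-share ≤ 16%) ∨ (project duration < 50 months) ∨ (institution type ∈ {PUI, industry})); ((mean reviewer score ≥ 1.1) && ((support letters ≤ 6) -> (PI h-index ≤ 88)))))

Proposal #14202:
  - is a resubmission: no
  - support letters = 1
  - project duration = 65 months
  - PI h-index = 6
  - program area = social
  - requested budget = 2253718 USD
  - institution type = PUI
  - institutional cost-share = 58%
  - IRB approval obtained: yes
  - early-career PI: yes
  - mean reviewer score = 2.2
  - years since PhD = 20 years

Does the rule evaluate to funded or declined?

Atomic conditions:
  mean reviewer score ≤ 4.2: 2.2 ≤ 4.2 is true
  support letters < 4: 1 < 4 is true
  is a resubmission: no → false
  early-career PI: yes → true
  institution type ∈ {PUI, R2, industry}: PUI is in the set → true
  IRB approval obtained: yes → true
  program area = social: social == social is true
  PI h-index > 43: 6 > 43 is false
  years since PhD between 2 years and 3 years: 20 in [2, 3] is false
  support letters ≤ 3: 1 ≤ 3 is true
  requested budget < 1270791 USD: 2253718 < 1270791 is false
  NOT IRB approval obtained: yes → false
  institutional cost-share ≤ 16%: 58 ≤ 16 is false
  project duration < 50 months: 65 < 50 is false
  institution type ∈ {PUI, industry}: PUI is in the set → true
  mean reviewer score ≥ 1.1: 2.2 ≥ 1.1 is true
  support letters ≤ 6: 1 ≤ 6 is true
  PI h-index ≤ 88: 6 ≤ 88 is true
Combine:
[1.1.2.1] true → false = false
[1.1.2] NOT false = true
[1.1] true AND true = true
[1.2] exactly-one(true, true, true) = false
[1] true AND false = false
[2.1.1.2] false → false (antecedent false ⇒ implication holds) = true
[2.1.1] true OR true = true
[2.1] NOT true = false
[2.2.2.1.1] false OR false = false
[2.2.2.1] NOT false = true
[2.2.2] NOT true = false
[2.2] true AND false = false
[2] false OR false = false
[3.1.1] false OR false OR true = true
[3.1.2.2] true → true = true
[3.1.2] true AND true = true
[3.1] exactly-one(true, true) = false
[3] NOT false = true
[root] false OR false OR true = true
Overall: true → funded

Funded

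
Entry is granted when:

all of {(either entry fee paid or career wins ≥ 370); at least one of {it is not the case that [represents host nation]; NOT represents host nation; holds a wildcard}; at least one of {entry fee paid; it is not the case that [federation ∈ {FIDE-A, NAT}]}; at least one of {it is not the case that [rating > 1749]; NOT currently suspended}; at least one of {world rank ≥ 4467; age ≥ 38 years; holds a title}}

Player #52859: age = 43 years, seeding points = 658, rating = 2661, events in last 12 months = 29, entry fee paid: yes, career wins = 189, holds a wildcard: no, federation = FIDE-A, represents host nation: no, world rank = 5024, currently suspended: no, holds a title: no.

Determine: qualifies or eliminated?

Qualifies

Atomic conditions:
  entry fee paid: yes → true
  career wins ≥ 370: 189 ≥ 370 is false
  represents host nation: no → false
  NOT represents host nation: no → true
  holds a wildcard: no → false
  federation ∈ {FIDE-A, NAT}: FIDE-A is in the set → true
  rating > 1749: 2661 > 1749 is true
  NOT currently suspended: no → true
  world rank ≥ 4467: 5024 ≥ 4467 is true
  age ≥ 38 years: 43 ≥ 38 is true
  holds a title: no → false
Combine:
[1] true OR false = true
[2.1] NOT false = true
[2] true OR true OR false = true
[3.2] NOT true = false
[3] true OR false = true
[4.1] NOT true = false
[4] false OR true = true
[5] true OR true OR false = true
[root] true AND true AND true AND true AND true = true
Overall: true → qualifies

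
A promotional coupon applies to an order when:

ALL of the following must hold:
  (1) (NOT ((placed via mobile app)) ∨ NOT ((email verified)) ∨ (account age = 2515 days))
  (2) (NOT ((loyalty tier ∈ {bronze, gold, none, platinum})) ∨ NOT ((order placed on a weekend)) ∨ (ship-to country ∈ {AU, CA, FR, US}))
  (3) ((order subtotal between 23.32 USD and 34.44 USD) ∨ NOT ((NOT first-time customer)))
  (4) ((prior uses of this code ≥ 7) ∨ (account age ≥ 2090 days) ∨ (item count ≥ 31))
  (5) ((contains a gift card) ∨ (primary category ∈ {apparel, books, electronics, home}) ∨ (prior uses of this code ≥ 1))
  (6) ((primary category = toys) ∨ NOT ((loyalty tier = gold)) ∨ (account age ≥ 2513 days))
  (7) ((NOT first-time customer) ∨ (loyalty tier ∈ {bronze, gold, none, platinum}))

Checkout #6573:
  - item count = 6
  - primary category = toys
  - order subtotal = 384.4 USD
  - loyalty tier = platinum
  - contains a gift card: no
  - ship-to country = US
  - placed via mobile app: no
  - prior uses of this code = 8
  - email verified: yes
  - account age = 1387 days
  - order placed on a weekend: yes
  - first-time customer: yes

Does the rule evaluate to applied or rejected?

Applied

Atomic conditions:
  placed via mobile app: no → false
  email verified: yes → true
  account age = 2515 days: 1387 == 2515 is false
  loyalty tier ∈ {bronze, gold, none, platinum}: platinum is in the set → true
  order placed on a weekend: yes → true
  ship-to country ∈ {AU, CA, FR, US}: US is in the set → true
  order subtotal between 23.32 USD and 34.44 USD: 384.4 in [23.32, 34.44] is false
  NOT first-time customer: yes → false
  prior uses of this code ≥ 7: 8 ≥ 7 is true
  account age ≥ 2090 days: 1387 ≥ 2090 is false
  item count ≥ 31: 6 ≥ 31 is false
  contains a gift card: no → false
  primary category ∈ {apparel, books, electronics, home}: toys is not in the set → false
  prior uses of this code ≥ 1: 8 ≥ 1 is true
  primary category = toys: toys == toys is true
  loyalty tier = gold: platinum == gold is false
  account age ≥ 2513 days: 1387 ≥ 2513 is false
Combine:
[1.1] NOT false = true
[1.2] NOT true = false
[1] true OR false OR false = true
[2.1] NOT true = false
[2.2] NOT true = false
[2] false OR false OR true = true
[3.2] NOT false = true
[3] false OR true = true
[4] true OR false OR false = true
[5] false OR false OR true = true
[6.2] NOT false = true
[6] true OR true OR false = true
[7] false OR true = true
[root] true AND true AND true AND true AND true AND true AND true = true
Overall: true → applied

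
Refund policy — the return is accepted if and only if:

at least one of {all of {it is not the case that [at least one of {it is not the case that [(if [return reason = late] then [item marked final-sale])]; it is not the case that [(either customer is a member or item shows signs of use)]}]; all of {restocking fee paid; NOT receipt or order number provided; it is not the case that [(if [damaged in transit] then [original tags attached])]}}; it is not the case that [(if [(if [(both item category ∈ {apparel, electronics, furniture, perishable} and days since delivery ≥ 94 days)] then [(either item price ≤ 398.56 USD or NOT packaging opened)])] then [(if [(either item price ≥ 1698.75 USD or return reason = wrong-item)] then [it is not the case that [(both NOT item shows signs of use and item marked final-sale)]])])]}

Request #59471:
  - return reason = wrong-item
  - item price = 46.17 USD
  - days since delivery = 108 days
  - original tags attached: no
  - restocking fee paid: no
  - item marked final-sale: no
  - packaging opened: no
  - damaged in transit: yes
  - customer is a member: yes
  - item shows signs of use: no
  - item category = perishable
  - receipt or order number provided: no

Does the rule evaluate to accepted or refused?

Refused

Atomic conditions:
  return reason = late: wrong-item == late is false
  item marked final-sale: no → false
  customer is a member: yes → true
  item shows signs of use: no → false
  restocking fee paid: no → false
  NOT receipt or order number provided: no → true
  damaged in transit: yes → true
  original tags attached: no → false
  item category ∈ {apparel, electronics, furniture, perishable}: perishable is in the set → true
  days since delivery ≥ 94 days: 108 ≥ 94 is true
  item price ≤ 398.56 USD: 46.17 ≤ 398.56 is true
  NOT packaging opened: no → true
  item price ≥ 1698.75 USD: 46.17 ≥ 1698.75 is false
  return reason = wrong-item: wrong-item == wrong-item is true
  NOT item shows signs of use: no → true
Combine:
[1.1.1.1.1] false → false (antecedent false ⇒ implication holds) = true
[1.1.1.1] NOT true = false
[1.1.1.2.1] true OR false = true
[1.1.1.2] NOT true = false
[1.1.1] false OR false = false
[1.1] NOT false = true
[1.2.3.1] true → false = false
[1.2.3] NOT false = true
[1.2] false AND true AND true = false
[1] true AND false = false
[2.1.1.1] true AND true = true
[2.1.1.2] true OR true = true
[2.1.1] true → true = true
[2.1.2.1] false OR true = true
[2.1.2.2.1] true AND false = false
[2.1.2.2] NOT false = true
[2.1.2] true → true = true
[2.1] true → true = true
[2] NOT true = false
[root] false OR false = false
Overall: false → refused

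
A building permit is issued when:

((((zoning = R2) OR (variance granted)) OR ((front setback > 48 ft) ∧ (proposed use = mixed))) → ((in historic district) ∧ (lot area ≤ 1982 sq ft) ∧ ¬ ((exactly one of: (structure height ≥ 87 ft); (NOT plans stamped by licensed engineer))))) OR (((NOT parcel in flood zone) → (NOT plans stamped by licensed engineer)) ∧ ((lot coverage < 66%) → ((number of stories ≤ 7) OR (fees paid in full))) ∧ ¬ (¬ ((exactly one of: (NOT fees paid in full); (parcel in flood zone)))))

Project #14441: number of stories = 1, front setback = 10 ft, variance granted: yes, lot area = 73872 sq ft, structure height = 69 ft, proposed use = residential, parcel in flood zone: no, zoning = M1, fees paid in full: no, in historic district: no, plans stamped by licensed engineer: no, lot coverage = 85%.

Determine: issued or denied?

Issued

Atomic conditions:
  zoning = R2: M1 == R2 is false
  variance granted: yes → true
  front setback > 48 ft: 10 > 48 is false
  proposed use = mixed: residential == mixed is false
  in historic district: no → false
  lot area ≤ 1982 sq ft: 73872 ≤ 1982 is false
  structure height ≥ 87 ft: 69 ≥ 87 is false
  NOT plans stamped by licensed engineer: no → true
  NOT parcel in flood zone: no → true
  lot coverage < 66%: 85 < 66 is false
  number of stories ≤ 7: 1 ≤ 7 is true
  fees paid in full: no → false
  NOT fees paid in full: no → true
  parcel in flood zone: no → false
Combine:
[1.1.1] false OR true = true
[1.1.2] false AND false = false
[1.1] true OR false = true
[1.2.3.1] exactly-one(false, true) = true
[1.2.3] NOT true = false
[1.2] false AND false AND false = false
[1] true → false = false
[2.1] true → true = true
[2.2.2] true OR false = true
[2.2] false → true (antecedent false ⇒ implication holds) = true
[2.3.1.1] exactly-one(true, false) = true
[2.3.1] NOT true = false
[2.3] NOT false = true
[2] true AND true AND true = true
[root] false OR true = true
Overall: true → issued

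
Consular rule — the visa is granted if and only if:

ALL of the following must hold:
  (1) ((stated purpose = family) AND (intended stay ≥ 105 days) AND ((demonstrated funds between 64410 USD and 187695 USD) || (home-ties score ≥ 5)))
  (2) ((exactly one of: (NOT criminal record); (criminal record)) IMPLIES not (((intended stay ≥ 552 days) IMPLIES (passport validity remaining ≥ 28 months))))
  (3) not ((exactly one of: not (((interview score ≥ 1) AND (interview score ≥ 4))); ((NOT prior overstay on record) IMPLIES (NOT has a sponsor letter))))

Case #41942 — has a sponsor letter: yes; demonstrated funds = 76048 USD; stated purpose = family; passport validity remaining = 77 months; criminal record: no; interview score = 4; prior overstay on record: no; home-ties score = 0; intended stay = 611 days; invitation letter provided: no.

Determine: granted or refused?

Atomic conditions:
  stated purpose = family: family == family is true
  intended stay ≥ 105 days: 611 ≥ 105 is true
  demonstrated funds between 64410 USD and 187695 USD: 76048 in [64410, 187695] is true
  home-ties score ≥ 5: 0 ≥ 5 is false
  NOT criminal record: no → true
  criminal record: no → false
  intended stay ≥ 552 days: 611 ≥ 552 is true
  passport validity remaining ≥ 28 months: 77 ≥ 28 is true
  interview score ≥ 1: 4 ≥ 1 is true
  interview score ≥ 4: 4 ≥ 4 is true
  NOT prior overstay on record: no → true
  NOT has a sponsor letter: yes → false
Combine:
[1.3] true OR false = true
[1] true AND true AND true = true
[2.1] exactly-one(true, false) = true
[2.2.1] true → true = true
[2.2] NOT true = false
[2] true → false = false
[3.1.1.1] true AND true = true
[3.1.1] NOT true = false
[3.1.2] true → false = false
[3.1] exactly-one(false, false) = false
[3] NOT false = true
[root] true AND false AND true = false
Overall: false → refused

Refused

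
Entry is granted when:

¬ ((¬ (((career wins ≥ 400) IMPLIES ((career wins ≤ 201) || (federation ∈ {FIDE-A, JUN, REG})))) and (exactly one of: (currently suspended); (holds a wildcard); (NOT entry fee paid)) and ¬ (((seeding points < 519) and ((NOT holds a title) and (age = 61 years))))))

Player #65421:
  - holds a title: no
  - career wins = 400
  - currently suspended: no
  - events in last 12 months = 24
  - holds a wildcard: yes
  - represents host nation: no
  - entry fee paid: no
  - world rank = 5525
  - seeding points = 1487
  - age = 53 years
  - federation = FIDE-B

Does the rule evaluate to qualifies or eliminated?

Atomic conditions:
  career wins ≥ 400: 400 ≥ 400 is true
  career wins ≤ 201: 400 ≤ 201 is false
  federation ∈ {FIDE-A, JUN, REG}: FIDE-B is not in the set → false
  currently suspended: no → false
  holds a wildcard: yes → true
  NOT entry fee paid: no → true
  seeding points < 519: 1487 < 519 is false
  NOT holds a title: no → true
  age = 61 years: 53 == 61 is false
Combine:
[1.1.1.2] false OR false = false
[1.1.1] true → false = false
[1.1] NOT false = true
[1.2] exactly-one(false, true, true) = false
[1.3.1.2] true AND false = false
[1.3.1] false AND false = false
[1.3] NOT false = true
[1] true AND false AND true = false
[root] NOT false = true
Overall: true → qualifies

Qualifies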